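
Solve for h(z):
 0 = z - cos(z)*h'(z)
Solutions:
 h(z) = C1 + Integral(z/cos(z), z)


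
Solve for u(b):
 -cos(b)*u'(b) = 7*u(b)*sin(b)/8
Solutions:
 u(b) = C1*cos(b)^(7/8)


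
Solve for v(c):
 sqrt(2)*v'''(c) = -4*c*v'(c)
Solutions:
 v(c) = C1 + Integral(C2*airyai(-sqrt(2)*c) + C3*airybi(-sqrt(2)*c), c)


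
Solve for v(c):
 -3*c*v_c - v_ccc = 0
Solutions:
 v(c) = C1 + Integral(C2*airyai(-3^(1/3)*c) + C3*airybi(-3^(1/3)*c), c)


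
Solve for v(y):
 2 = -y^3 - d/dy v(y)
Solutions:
 v(y) = C1 - y^4/4 - 2*y


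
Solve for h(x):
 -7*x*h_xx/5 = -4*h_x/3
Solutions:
 h(x) = C1 + C2*x^(41/21)


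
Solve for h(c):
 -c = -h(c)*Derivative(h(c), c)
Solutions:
 h(c) = -sqrt(C1 + c^2)
 h(c) = sqrt(C1 + c^2)


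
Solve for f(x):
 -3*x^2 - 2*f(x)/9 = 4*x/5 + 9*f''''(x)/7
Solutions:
 f(x) = -27*x^2/2 - 18*x/5 + (C1*sin(2^(3/4)*7^(1/4)*x/6) + C2*cos(2^(3/4)*7^(1/4)*x/6))*exp(-2^(3/4)*7^(1/4)*x/6) + (C3*sin(2^(3/4)*7^(1/4)*x/6) + C4*cos(2^(3/4)*7^(1/4)*x/6))*exp(2^(3/4)*7^(1/4)*x/6)


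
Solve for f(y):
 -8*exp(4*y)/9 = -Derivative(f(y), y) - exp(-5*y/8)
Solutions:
 f(y) = C1 + 2*exp(4*y)/9 + 8*exp(-5*y/8)/5


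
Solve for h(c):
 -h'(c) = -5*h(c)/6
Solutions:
 h(c) = C1*exp(5*c/6)


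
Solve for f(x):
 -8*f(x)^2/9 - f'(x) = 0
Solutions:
 f(x) = 9/(C1 + 8*x)


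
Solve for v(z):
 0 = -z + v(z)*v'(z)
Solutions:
 v(z) = -sqrt(C1 + z^2)
 v(z) = sqrt(C1 + z^2)


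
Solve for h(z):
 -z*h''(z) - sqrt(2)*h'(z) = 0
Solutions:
 h(z) = C1 + C2*z^(1 - sqrt(2))


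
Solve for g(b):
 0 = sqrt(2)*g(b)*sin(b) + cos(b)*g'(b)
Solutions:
 g(b) = C1*cos(b)^(sqrt(2))


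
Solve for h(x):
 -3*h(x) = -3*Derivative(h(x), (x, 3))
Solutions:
 h(x) = C3*exp(x) + (C1*sin(sqrt(3)*x/2) + C2*cos(sqrt(3)*x/2))*exp(-x/2)


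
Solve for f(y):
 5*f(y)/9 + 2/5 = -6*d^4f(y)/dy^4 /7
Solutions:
 f(y) = (C1*sin(210^(1/4)*y/6) + C2*cos(210^(1/4)*y/6))*exp(-210^(1/4)*y/6) + (C3*sin(210^(1/4)*y/6) + C4*cos(210^(1/4)*y/6))*exp(210^(1/4)*y/6) - 18/25


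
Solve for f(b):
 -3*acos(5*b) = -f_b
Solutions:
 f(b) = C1 + 3*b*acos(5*b) - 3*sqrt(1 - 25*b^2)/5


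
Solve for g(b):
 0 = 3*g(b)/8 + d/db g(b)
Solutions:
 g(b) = C1*exp(-3*b/8)


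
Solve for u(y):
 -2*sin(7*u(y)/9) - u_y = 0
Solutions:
 2*y + 9*log(cos(7*u(y)/9) - 1)/14 - 9*log(cos(7*u(y)/9) + 1)/14 = C1


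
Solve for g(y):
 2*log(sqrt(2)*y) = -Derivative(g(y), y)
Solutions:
 g(y) = C1 - 2*y*log(y) - y*log(2) + 2*y


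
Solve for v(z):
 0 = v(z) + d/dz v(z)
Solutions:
 v(z) = C1*exp(-z)


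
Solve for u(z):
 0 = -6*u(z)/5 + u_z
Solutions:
 u(z) = C1*exp(6*z/5)


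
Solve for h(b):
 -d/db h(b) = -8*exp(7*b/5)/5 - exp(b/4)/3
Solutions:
 h(b) = C1 + 8*exp(7*b/5)/7 + 4*exp(b/4)/3


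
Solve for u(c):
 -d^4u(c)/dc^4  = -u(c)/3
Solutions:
 u(c) = C1*exp(-3^(3/4)*c/3) + C2*exp(3^(3/4)*c/3) + C3*sin(3^(3/4)*c/3) + C4*cos(3^(3/4)*c/3)


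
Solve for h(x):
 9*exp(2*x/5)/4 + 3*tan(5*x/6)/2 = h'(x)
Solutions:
 h(x) = C1 + 45*exp(2*x/5)/8 - 9*log(cos(5*x/6))/5


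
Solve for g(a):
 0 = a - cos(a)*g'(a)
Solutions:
 g(a) = C1 + Integral(a/cos(a), a)


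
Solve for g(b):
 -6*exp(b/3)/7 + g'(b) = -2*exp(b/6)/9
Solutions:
 g(b) = C1 - 4*exp(b/6)/3 + 18*exp(b/3)/7


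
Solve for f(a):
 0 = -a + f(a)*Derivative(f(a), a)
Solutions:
 f(a) = -sqrt(C1 + a^2)
 f(a) = sqrt(C1 + a^2)


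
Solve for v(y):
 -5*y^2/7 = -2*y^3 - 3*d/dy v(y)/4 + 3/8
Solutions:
 v(y) = C1 - 2*y^4/3 + 20*y^3/63 + y/2


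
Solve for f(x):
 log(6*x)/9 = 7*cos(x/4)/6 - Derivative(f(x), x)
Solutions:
 f(x) = C1 - x*log(x)/9 - x*log(6)/9 + x/9 + 14*sin(x/4)/3


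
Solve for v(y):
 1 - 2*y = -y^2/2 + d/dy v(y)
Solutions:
 v(y) = C1 + y^3/6 - y^2 + y


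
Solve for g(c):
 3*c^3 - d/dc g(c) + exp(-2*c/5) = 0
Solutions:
 g(c) = C1 + 3*c^4/4 - 5*exp(-2*c/5)/2


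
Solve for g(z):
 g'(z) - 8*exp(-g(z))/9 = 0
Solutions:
 g(z) = log(C1 + 8*z/9)


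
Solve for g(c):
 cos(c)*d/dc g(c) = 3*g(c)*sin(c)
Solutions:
 g(c) = C1/cos(c)^3


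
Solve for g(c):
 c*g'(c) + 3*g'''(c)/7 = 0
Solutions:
 g(c) = C1 + Integral(C2*airyai(-3^(2/3)*7^(1/3)*c/3) + C3*airybi(-3^(2/3)*7^(1/3)*c/3), c)


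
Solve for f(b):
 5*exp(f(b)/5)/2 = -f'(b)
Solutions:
 f(b) = 5*log(1/(C1 + 5*b)) + 5*log(10)


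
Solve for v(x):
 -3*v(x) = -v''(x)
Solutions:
 v(x) = C1*exp(-sqrt(3)*x) + C2*exp(sqrt(3)*x)


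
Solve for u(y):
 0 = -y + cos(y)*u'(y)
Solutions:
 u(y) = C1 + Integral(y/cos(y), y)


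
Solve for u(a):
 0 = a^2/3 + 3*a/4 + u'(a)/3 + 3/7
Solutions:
 u(a) = C1 - a^3/3 - 9*a^2/8 - 9*a/7


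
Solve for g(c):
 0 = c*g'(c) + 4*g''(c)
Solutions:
 g(c) = C1 + C2*erf(sqrt(2)*c/4)


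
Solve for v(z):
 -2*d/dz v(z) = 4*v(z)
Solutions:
 v(z) = C1*exp(-2*z)


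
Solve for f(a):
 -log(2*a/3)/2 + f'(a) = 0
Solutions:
 f(a) = C1 + a*log(a)/2 - a*log(3)/2 - a/2 + a*log(2)/2


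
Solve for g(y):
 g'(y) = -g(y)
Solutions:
 g(y) = C1*exp(-y)


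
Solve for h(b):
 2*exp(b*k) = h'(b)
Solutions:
 h(b) = C1 + 2*exp(b*k)/k


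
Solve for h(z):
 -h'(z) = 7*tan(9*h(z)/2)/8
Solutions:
 h(z) = -2*asin(C1*exp(-63*z/16))/9 + 2*pi/9
 h(z) = 2*asin(C1*exp(-63*z/16))/9


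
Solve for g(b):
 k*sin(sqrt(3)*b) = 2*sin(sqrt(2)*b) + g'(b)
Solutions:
 g(b) = C1 - sqrt(3)*k*cos(sqrt(3)*b)/3 + sqrt(2)*cos(sqrt(2)*b)


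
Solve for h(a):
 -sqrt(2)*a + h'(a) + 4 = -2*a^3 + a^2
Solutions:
 h(a) = C1 - a^4/2 + a^3/3 + sqrt(2)*a^2/2 - 4*a


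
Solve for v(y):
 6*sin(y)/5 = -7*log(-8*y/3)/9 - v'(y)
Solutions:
 v(y) = C1 - 7*y*log(-y)/9 - 7*y*log(2)/3 + 7*y/9 + 7*y*log(3)/9 + 6*cos(y)/5


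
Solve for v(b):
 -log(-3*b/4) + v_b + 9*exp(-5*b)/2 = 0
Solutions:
 v(b) = C1 + b*log(-b) + b*(-2*log(2) - 1 + log(3)) + 9*exp(-5*b)/10


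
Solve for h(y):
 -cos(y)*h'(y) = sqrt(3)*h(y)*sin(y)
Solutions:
 h(y) = C1*cos(y)^(sqrt(3))


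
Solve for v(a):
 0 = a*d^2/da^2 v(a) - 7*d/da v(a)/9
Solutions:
 v(a) = C1 + C2*a^(16/9)


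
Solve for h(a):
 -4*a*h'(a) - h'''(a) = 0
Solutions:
 h(a) = C1 + Integral(C2*airyai(-2^(2/3)*a) + C3*airybi(-2^(2/3)*a), a)


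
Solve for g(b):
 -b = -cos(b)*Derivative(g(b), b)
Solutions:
 g(b) = C1 + Integral(b/cos(b), b)


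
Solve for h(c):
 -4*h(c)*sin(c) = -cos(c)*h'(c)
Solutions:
 h(c) = C1/cos(c)^4


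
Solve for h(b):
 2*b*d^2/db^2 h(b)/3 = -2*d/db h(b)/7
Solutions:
 h(b) = C1 + C2*b^(4/7)


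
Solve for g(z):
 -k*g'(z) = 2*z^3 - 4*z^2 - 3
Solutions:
 g(z) = C1 - z^4/(2*k) + 4*z^3/(3*k) + 3*z/k


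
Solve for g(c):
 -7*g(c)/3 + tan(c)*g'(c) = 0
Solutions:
 g(c) = C1*sin(c)^(7/3)


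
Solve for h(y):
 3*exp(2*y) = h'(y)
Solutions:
 h(y) = C1 + 3*exp(2*y)/2


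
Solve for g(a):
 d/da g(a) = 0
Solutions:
 g(a) = C1


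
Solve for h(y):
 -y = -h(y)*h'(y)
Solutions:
 h(y) = -sqrt(C1 + y^2)
 h(y) = sqrt(C1 + y^2)


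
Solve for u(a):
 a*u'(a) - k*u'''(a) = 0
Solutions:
 u(a) = C1 + Integral(C2*airyai(a*(1/k)^(1/3)) + C3*airybi(a*(1/k)^(1/3)), a)


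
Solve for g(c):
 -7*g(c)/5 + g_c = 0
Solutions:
 g(c) = C1*exp(7*c/5)


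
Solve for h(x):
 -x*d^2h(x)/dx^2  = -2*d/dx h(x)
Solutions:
 h(x) = C1 + C2*x^3


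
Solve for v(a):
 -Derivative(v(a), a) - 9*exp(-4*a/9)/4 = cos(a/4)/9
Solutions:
 v(a) = C1 - 4*sin(a/4)/9 + 81*exp(-4*a/9)/16


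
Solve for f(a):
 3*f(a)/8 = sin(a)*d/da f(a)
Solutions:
 f(a) = C1*(cos(a) - 1)^(3/16)/(cos(a) + 1)^(3/16)


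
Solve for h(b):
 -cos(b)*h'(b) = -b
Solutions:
 h(b) = C1 + Integral(b/cos(b), b)


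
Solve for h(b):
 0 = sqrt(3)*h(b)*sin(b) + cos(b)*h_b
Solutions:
 h(b) = C1*cos(b)^(sqrt(3))


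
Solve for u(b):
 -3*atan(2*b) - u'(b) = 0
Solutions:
 u(b) = C1 - 3*b*atan(2*b) + 3*log(4*b^2 + 1)/4


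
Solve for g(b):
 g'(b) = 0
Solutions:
 g(b) = C1


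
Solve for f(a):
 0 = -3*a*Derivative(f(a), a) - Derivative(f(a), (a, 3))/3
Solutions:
 f(a) = C1 + Integral(C2*airyai(-3^(2/3)*a) + C3*airybi(-3^(2/3)*a), a)


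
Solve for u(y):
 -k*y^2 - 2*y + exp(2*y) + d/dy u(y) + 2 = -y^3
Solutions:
 u(y) = C1 + k*y^3/3 - y^4/4 + y^2 - 2*y - exp(2*y)/2


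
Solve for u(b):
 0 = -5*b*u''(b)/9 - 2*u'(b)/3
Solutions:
 u(b) = C1 + C2/b^(1/5)


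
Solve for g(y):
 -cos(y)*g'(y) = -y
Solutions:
 g(y) = C1 + Integral(y/cos(y), y)


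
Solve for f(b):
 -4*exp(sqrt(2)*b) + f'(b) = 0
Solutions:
 f(b) = C1 + 2*sqrt(2)*exp(sqrt(2)*b)


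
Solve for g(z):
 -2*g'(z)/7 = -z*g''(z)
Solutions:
 g(z) = C1 + C2*z^(9/7)


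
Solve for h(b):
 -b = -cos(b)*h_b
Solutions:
 h(b) = C1 + Integral(b/cos(b), b)


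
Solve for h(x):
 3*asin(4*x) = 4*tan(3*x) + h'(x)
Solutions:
 h(x) = C1 + 3*x*asin(4*x) + 3*sqrt(1 - 16*x^2)/4 + 4*log(cos(3*x))/3


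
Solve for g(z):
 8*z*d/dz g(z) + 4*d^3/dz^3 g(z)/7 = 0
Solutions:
 g(z) = C1 + Integral(C2*airyai(-14^(1/3)*z) + C3*airybi(-14^(1/3)*z), z)


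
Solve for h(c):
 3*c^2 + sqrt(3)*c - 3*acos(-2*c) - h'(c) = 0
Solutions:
 h(c) = C1 + c^3 + sqrt(3)*c^2/2 - 3*c*acos(-2*c) - 3*sqrt(1 - 4*c^2)/2


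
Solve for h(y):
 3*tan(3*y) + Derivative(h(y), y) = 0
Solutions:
 h(y) = C1 + log(cos(3*y))


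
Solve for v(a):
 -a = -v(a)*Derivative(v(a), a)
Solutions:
 v(a) = -sqrt(C1 + a^2)
 v(a) = sqrt(C1 + a^2)


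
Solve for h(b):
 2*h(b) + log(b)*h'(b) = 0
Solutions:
 h(b) = C1*exp(-2*li(b))


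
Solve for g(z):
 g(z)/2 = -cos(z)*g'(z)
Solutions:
 g(z) = C1*(sin(z) - 1)^(1/4)/(sin(z) + 1)^(1/4)


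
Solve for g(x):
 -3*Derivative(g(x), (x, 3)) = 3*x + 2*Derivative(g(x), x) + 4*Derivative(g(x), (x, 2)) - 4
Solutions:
 g(x) = C1 - 3*x^2/4 + 5*x + (C2*sin(sqrt(2)*x/3) + C3*cos(sqrt(2)*x/3))*exp(-2*x/3)


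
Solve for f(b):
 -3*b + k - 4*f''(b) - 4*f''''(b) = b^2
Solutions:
 f(b) = C1 + C2*b + C3*sin(b) + C4*cos(b) - b^4/48 - b^3/8 + b^2*(k + 2)/8


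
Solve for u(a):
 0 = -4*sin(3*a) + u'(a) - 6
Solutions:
 u(a) = C1 + 6*a - 4*cos(3*a)/3


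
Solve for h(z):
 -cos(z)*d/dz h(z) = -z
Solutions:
 h(z) = C1 + Integral(z/cos(z), z)


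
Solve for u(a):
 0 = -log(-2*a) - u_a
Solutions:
 u(a) = C1 - a*log(-a) + a*(1 - log(2))


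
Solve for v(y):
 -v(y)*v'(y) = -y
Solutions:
 v(y) = -sqrt(C1 + y^2)
 v(y) = sqrt(C1 + y^2)


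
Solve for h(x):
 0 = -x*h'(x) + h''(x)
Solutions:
 h(x) = C1 + C2*erfi(sqrt(2)*x/2)


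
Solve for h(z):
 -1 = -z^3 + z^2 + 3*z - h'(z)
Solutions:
 h(z) = C1 - z^4/4 + z^3/3 + 3*z^2/2 + z


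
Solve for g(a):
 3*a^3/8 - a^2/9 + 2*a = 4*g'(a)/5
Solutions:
 g(a) = C1 + 15*a^4/128 - 5*a^3/108 + 5*a^2/4


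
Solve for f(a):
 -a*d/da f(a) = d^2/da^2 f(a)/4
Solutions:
 f(a) = C1 + C2*erf(sqrt(2)*a)


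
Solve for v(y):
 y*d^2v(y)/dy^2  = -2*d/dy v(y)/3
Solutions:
 v(y) = C1 + C2*y^(1/3)


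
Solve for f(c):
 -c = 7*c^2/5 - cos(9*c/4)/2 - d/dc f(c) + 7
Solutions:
 f(c) = C1 + 7*c^3/15 + c^2/2 + 7*c - 2*sin(9*c/4)/9


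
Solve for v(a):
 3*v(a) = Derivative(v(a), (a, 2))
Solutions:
 v(a) = C1*exp(-sqrt(3)*a) + C2*exp(sqrt(3)*a)


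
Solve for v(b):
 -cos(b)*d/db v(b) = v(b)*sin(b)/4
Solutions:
 v(b) = C1*cos(b)^(1/4)


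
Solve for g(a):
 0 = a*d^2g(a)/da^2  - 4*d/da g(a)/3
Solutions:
 g(a) = C1 + C2*a^(7/3)


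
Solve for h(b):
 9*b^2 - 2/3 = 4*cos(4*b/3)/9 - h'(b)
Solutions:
 h(b) = C1 - 3*b^3 + 2*b/3 + sin(4*b/3)/3


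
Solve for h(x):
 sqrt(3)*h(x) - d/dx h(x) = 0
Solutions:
 h(x) = C1*exp(sqrt(3)*x)


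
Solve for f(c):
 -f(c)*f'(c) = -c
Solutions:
 f(c) = -sqrt(C1 + c^2)
 f(c) = sqrt(C1 + c^2)


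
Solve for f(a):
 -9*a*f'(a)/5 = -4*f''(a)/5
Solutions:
 f(a) = C1 + C2*erfi(3*sqrt(2)*a/4)


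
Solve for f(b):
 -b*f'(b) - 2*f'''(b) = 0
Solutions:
 f(b) = C1 + Integral(C2*airyai(-2^(2/3)*b/2) + C3*airybi(-2^(2/3)*b/2), b)


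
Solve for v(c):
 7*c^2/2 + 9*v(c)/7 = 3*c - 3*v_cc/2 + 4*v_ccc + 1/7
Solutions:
 v(c) = C1*exp(c*(-7^(2/3)*(24*sqrt(590) + 583)^(1/3) - 7*7^(1/3)/(24*sqrt(590) + 583)^(1/3) + 14)/112)*sin(sqrt(3)*7^(1/3)*c*(-7^(1/3)*(24*sqrt(590) + 583)^(1/3) + 7/(24*sqrt(590) + 583)^(1/3))/112) + C2*exp(c*(-7^(2/3)*(24*sqrt(590) + 583)^(1/3) - 7*7^(1/3)/(24*sqrt(590) + 583)^(1/3) + 14)/112)*cos(sqrt(3)*7^(1/3)*c*(-7^(1/3)*(24*sqrt(590) + 583)^(1/3) + 7/(24*sqrt(590) + 583)^(1/3))/112) + C3*exp(c*(7*7^(1/3)/(24*sqrt(590) + 583)^(1/3) + 7 + 7^(2/3)*(24*sqrt(590) + 583)^(1/3))/56) - 49*c^2/18 + 7*c/3 + 349/54


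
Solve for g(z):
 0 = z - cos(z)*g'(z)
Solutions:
 g(z) = C1 + Integral(z/cos(z), z)


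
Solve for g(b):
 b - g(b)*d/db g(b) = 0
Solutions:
 g(b) = -sqrt(C1 + b^2)
 g(b) = sqrt(C1 + b^2)


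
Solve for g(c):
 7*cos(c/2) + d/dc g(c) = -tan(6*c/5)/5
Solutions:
 g(c) = C1 + log(cos(6*c/5))/6 - 14*sin(c/2)


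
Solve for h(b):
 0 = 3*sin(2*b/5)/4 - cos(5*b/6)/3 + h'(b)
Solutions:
 h(b) = C1 + 2*sin(5*b/6)/5 + 15*cos(2*b/5)/8


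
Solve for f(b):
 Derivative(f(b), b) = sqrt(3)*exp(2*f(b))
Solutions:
 f(b) = log(-sqrt(-1/(C1 + sqrt(3)*b))) - log(2)/2
 f(b) = log(-1/(C1 + sqrt(3)*b))/2 - log(2)/2


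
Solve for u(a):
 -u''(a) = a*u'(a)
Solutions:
 u(a) = C1 + C2*erf(sqrt(2)*a/2)


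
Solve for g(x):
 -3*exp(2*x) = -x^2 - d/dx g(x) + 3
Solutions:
 g(x) = C1 - x^3/3 + 3*x + 3*exp(2*x)/2


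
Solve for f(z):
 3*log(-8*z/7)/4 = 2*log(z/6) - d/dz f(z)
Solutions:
 f(z) = C1 + 5*z*log(z)/4 + z*(-log(288) - 5/4 + 3*log(14)/4 - 3*I*pi/4)


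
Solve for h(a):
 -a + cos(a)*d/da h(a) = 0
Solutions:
 h(a) = C1 + Integral(a/cos(a), a)


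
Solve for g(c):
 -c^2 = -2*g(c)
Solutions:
 g(c) = c^2/2


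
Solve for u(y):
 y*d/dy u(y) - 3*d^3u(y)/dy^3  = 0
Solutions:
 u(y) = C1 + Integral(C2*airyai(3^(2/3)*y/3) + C3*airybi(3^(2/3)*y/3), y)


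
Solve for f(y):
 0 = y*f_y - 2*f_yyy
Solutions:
 f(y) = C1 + Integral(C2*airyai(2^(2/3)*y/2) + C3*airybi(2^(2/3)*y/2), y)


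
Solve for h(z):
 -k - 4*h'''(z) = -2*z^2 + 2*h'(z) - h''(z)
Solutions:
 h(z) = C1 - k*z/2 + z^3/3 + z^2/2 - 7*z/2 + (C2*sin(sqrt(31)*z/8) + C3*cos(sqrt(31)*z/8))*exp(z/8)


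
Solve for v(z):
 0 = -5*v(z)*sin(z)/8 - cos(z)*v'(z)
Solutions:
 v(z) = C1*cos(z)^(5/8)


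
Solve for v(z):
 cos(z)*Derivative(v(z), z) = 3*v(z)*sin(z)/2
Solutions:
 v(z) = C1/cos(z)^(3/2)


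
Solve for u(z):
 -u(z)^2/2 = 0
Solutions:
 u(z) = 0


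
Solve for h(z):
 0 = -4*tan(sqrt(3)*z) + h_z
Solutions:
 h(z) = C1 - 4*sqrt(3)*log(cos(sqrt(3)*z))/3


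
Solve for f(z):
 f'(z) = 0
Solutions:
 f(z) = C1


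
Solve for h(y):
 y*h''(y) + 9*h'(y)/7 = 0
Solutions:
 h(y) = C1 + C2/y^(2/7)


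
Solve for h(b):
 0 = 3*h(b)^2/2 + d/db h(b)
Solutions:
 h(b) = 2/(C1 + 3*b)


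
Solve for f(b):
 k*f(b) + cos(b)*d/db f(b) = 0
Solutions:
 f(b) = C1*exp(k*(log(sin(b) - 1) - log(sin(b) + 1))/2)


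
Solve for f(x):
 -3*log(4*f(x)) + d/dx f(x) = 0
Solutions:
 -Integral(1/(log(_y) + 2*log(2)), (_y, f(x)))/3 = C1 - x


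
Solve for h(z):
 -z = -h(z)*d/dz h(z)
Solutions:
 h(z) = -sqrt(C1 + z^2)
 h(z) = sqrt(C1 + z^2)


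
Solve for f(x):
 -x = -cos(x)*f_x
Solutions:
 f(x) = C1 + Integral(x/cos(x), x)


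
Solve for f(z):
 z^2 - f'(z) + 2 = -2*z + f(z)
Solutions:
 f(z) = C1*exp(-z) + z^2 + 2


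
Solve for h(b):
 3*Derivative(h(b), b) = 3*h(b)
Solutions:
 h(b) = C1*exp(b)


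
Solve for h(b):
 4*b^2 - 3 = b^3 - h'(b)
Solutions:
 h(b) = C1 + b^4/4 - 4*b^3/3 + 3*b


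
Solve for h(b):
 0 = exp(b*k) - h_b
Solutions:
 h(b) = C1 + exp(b*k)/k


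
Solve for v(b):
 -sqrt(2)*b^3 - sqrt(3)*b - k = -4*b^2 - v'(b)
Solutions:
 v(b) = C1 + sqrt(2)*b^4/4 - 4*b^3/3 + sqrt(3)*b^2/2 + b*k


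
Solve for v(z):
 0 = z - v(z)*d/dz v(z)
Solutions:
 v(z) = -sqrt(C1 + z^2)
 v(z) = sqrt(C1 + z^2)


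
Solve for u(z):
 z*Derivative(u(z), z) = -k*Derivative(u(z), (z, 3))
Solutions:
 u(z) = C1 + Integral(C2*airyai(z*(-1/k)^(1/3)) + C3*airybi(z*(-1/k)^(1/3)), z)


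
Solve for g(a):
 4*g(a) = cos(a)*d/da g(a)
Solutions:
 g(a) = C1*(sin(a)^2 + 2*sin(a) + 1)/(sin(a)^2 - 2*sin(a) + 1)


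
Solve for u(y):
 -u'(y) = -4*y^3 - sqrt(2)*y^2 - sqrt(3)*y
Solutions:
 u(y) = C1 + y^4 + sqrt(2)*y^3/3 + sqrt(3)*y^2/2


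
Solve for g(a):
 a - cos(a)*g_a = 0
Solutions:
 g(a) = C1 + Integral(a/cos(a), a)


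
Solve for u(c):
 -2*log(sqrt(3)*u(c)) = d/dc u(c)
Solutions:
 Integral(1/(2*log(_y) + log(3)), (_y, u(c))) = C1 - c


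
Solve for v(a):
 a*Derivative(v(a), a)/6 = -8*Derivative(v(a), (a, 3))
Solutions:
 v(a) = C1 + Integral(C2*airyai(-6^(2/3)*a/12) + C3*airybi(-6^(2/3)*a/12), a)


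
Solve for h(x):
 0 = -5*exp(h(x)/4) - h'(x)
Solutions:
 h(x) = 4*log(1/(C1 + 5*x)) + 8*log(2)


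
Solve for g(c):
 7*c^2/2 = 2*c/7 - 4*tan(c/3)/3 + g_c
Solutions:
 g(c) = C1 + 7*c^3/6 - c^2/7 - 4*log(cos(c/3))


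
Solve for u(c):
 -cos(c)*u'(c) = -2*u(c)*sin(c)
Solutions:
 u(c) = C1/cos(c)^2


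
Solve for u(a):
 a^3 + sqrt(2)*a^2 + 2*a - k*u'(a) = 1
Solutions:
 u(a) = C1 + a^4/(4*k) + sqrt(2)*a^3/(3*k) + a^2/k - a/k


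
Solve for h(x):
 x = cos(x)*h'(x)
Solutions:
 h(x) = C1 + Integral(x/cos(x), x)


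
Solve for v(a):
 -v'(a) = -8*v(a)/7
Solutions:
 v(a) = C1*exp(8*a/7)


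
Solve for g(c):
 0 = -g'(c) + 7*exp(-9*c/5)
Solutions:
 g(c) = C1 - 35*exp(-9*c/5)/9


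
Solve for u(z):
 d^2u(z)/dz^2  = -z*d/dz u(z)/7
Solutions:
 u(z) = C1 + C2*erf(sqrt(14)*z/14)


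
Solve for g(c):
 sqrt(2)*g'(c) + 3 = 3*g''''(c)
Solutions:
 g(c) = C1 + C4*exp(2^(1/6)*3^(2/3)*c/3) - 3*sqrt(2)*c/2 + (C2*sin(6^(1/6)*c/2) + C3*cos(6^(1/6)*c/2))*exp(-2^(1/6)*3^(2/3)*c/6)


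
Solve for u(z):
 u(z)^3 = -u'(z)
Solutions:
 u(z) = -sqrt(2)*sqrt(-1/(C1 - z))/2
 u(z) = sqrt(2)*sqrt(-1/(C1 - z))/2


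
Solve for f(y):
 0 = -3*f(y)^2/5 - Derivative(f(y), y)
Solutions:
 f(y) = 5/(C1 + 3*y)


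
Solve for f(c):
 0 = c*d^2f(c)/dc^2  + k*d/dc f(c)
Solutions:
 f(c) = C1 + c^(1 - re(k))*(C2*sin(log(c)*Abs(im(k))) + C3*cos(log(c)*im(k)))


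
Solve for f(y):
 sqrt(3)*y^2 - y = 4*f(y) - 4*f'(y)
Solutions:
 f(y) = C1*exp(y) + sqrt(3)*y^2/4 - y/4 + sqrt(3)*y/2 - 1/4 + sqrt(3)/2


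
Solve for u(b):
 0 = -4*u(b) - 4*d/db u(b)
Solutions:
 u(b) = C1*exp(-b)


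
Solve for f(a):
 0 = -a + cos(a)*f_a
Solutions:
 f(a) = C1 + Integral(a/cos(a), a)


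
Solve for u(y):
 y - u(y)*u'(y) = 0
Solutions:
 u(y) = -sqrt(C1 + y^2)
 u(y) = sqrt(C1 + y^2)


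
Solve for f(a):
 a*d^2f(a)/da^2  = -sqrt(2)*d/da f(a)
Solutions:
 f(a) = C1 + C2*a^(1 - sqrt(2))


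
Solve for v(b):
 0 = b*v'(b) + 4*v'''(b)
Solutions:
 v(b) = C1 + Integral(C2*airyai(-2^(1/3)*b/2) + C3*airybi(-2^(1/3)*b/2), b)


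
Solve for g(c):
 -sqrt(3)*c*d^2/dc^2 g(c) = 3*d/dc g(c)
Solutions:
 g(c) = C1 + C2*c^(1 - sqrt(3))


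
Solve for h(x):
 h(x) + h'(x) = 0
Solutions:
 h(x) = C1*exp(-x)


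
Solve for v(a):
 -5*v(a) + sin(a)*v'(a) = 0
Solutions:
 v(a) = C1*sqrt(cos(a) - 1)*(cos(a)^2 - 2*cos(a) + 1)/(sqrt(cos(a) + 1)*(cos(a)^2 + 2*cos(a) + 1))


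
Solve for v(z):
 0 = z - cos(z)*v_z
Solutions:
 v(z) = C1 + Integral(z/cos(z), z)


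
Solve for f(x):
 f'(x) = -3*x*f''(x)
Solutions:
 f(x) = C1 + C2*x^(2/3)


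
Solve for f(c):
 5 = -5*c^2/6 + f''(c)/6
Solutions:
 f(c) = C1 + C2*c + 5*c^4/12 + 15*c^2


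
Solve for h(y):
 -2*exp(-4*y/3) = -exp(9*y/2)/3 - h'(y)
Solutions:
 h(y) = C1 - 2*exp(9*y/2)/27 - 3*exp(-4*y/3)/2


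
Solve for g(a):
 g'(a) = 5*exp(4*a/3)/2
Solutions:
 g(a) = C1 + 15*exp(4*a/3)/8


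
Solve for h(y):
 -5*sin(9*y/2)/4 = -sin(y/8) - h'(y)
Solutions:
 h(y) = C1 + 8*cos(y/8) - 5*cos(9*y/2)/18


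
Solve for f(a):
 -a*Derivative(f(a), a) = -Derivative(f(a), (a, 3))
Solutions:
 f(a) = C1 + Integral(C2*airyai(a) + C3*airybi(a), a)


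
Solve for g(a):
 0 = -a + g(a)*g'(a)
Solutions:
 g(a) = -sqrt(C1 + a^2)
 g(a) = sqrt(C1 + a^2)


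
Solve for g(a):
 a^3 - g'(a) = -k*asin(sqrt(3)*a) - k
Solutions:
 g(a) = C1 + a^4/4 + a*k + k*(a*asin(sqrt(3)*a) + sqrt(3)*sqrt(1 - 3*a^2)/3)


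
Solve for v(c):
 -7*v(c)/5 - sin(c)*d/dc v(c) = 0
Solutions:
 v(c) = C1*(cos(c) + 1)^(7/10)/(cos(c) - 1)^(7/10)


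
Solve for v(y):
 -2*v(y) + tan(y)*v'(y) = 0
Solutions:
 v(y) = C1*sin(y)^2


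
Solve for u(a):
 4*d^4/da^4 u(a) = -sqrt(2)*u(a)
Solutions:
 u(a) = (C1*sin(2^(1/8)*a/2) + C2*cos(2^(1/8)*a/2))*exp(-2^(1/8)*a/2) + (C3*sin(2^(1/8)*a/2) + C4*cos(2^(1/8)*a/2))*exp(2^(1/8)*a/2)


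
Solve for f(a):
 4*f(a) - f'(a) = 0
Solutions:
 f(a) = C1*exp(4*a)


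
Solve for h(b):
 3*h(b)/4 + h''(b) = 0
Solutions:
 h(b) = C1*sin(sqrt(3)*b/2) + C2*cos(sqrt(3)*b/2)


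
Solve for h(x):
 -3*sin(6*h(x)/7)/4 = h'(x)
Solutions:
 3*x/4 + 7*log(cos(6*h(x)/7) - 1)/12 - 7*log(cos(6*h(x)/7) + 1)/12 = C1


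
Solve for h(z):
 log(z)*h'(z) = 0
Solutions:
 h(z) = C1


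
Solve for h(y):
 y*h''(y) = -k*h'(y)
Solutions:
 h(y) = C1 + y^(1 - re(k))*(C2*sin(log(y)*Abs(im(k))) + C3*cos(log(y)*im(k)))


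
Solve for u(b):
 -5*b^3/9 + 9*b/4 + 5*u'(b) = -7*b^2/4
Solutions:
 u(b) = C1 + b^4/36 - 7*b^3/60 - 9*b^2/40


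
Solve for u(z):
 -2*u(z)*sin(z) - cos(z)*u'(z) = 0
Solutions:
 u(z) = C1*cos(z)^2


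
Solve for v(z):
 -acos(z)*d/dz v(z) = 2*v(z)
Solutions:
 v(z) = C1*exp(-2*Integral(1/acos(z), z))


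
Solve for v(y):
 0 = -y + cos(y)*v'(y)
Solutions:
 v(y) = C1 + Integral(y/cos(y), y)


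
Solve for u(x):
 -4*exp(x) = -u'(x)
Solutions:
 u(x) = C1 + 4*exp(x)


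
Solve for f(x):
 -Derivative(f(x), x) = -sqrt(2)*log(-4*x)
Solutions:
 f(x) = C1 + sqrt(2)*x*log(-x) + sqrt(2)*x*(-1 + 2*log(2))


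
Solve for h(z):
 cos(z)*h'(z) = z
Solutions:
 h(z) = C1 + Integral(z/cos(z), z)


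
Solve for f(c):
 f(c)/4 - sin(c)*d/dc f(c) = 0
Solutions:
 f(c) = C1*(cos(c) - 1)^(1/8)/(cos(c) + 1)^(1/8)


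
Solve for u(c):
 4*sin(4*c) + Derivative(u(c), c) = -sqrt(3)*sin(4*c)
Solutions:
 u(c) = C1 + sqrt(3)*cos(4*c)/4 + cos(4*c)


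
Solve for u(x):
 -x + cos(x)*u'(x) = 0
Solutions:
 u(x) = C1 + Integral(x/cos(x), x)


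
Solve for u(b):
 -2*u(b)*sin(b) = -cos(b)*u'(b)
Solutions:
 u(b) = C1/cos(b)^2


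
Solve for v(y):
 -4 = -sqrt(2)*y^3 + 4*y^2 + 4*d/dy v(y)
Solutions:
 v(y) = C1 + sqrt(2)*y^4/16 - y^3/3 - y


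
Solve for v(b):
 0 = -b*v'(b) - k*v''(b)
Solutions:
 v(b) = C1 + C2*sqrt(k)*erf(sqrt(2)*b*sqrt(1/k)/2)


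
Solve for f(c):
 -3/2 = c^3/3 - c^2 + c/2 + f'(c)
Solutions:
 f(c) = C1 - c^4/12 + c^3/3 - c^2/4 - 3*c/2


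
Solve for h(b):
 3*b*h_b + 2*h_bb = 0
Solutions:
 h(b) = C1 + C2*erf(sqrt(3)*b/2)


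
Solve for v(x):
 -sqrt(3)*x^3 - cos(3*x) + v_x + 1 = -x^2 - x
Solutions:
 v(x) = C1 + sqrt(3)*x^4/4 - x^3/3 - x^2/2 - x + sin(3*x)/3


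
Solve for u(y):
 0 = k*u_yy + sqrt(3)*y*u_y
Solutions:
 u(y) = C1 + C2*sqrt(k)*erf(sqrt(2)*3^(1/4)*y*sqrt(1/k)/2)


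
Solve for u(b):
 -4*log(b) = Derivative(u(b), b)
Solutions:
 u(b) = C1 - 4*b*log(b) + 4*b


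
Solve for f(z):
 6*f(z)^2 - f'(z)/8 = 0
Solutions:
 f(z) = -1/(C1 + 48*z)


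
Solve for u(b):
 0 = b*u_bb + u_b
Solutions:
 u(b) = C1 + C2*log(b)


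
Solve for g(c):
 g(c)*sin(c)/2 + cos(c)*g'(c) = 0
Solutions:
 g(c) = C1*sqrt(cos(c))


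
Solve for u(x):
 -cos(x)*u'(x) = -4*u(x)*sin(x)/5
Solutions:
 u(x) = C1/cos(x)^(4/5)


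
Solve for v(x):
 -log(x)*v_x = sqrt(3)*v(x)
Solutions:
 v(x) = C1*exp(-sqrt(3)*li(x))


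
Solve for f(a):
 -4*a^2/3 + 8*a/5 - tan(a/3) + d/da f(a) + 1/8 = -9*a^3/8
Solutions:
 f(a) = C1 - 9*a^4/32 + 4*a^3/9 - 4*a^2/5 - a/8 - 3*log(cos(a/3))


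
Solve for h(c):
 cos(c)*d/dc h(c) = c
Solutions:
 h(c) = C1 + Integral(c/cos(c), c)


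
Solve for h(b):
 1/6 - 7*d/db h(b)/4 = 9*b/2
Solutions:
 h(b) = C1 - 9*b^2/7 + 2*b/21


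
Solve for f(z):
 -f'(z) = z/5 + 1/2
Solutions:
 f(z) = C1 - z^2/10 - z/2


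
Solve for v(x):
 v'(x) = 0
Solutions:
 v(x) = C1


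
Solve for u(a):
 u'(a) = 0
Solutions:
 u(a) = C1


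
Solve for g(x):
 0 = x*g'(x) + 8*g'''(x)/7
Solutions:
 g(x) = C1 + Integral(C2*airyai(-7^(1/3)*x/2) + C3*airybi(-7^(1/3)*x/2), x)


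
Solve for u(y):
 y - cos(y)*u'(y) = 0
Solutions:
 u(y) = C1 + Integral(y/cos(y), y)


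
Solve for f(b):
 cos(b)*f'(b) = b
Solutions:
 f(b) = C1 + Integral(b/cos(b), b)


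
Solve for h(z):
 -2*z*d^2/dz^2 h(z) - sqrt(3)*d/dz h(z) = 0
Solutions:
 h(z) = C1 + C2*z^(1 - sqrt(3)/2)


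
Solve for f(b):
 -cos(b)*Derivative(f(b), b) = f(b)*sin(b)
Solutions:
 f(b) = C1*cos(b)


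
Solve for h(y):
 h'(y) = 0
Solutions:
 h(y) = C1


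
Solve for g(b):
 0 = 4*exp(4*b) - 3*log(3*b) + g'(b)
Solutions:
 g(b) = C1 + 3*b*log(b) + 3*b*(-1 + log(3)) - exp(4*b)


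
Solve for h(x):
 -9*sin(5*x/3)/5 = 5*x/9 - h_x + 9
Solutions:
 h(x) = C1 + 5*x^2/18 + 9*x - 27*cos(5*x/3)/25


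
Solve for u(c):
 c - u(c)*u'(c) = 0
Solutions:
 u(c) = -sqrt(C1 + c^2)
 u(c) = sqrt(C1 + c^2)


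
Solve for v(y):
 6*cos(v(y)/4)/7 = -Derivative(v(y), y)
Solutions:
 6*y/7 - 2*log(sin(v(y)/4) - 1) + 2*log(sin(v(y)/4) + 1) = C1


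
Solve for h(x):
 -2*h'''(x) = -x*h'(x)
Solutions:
 h(x) = C1 + Integral(C2*airyai(2^(2/3)*x/2) + C3*airybi(2^(2/3)*x/2), x)


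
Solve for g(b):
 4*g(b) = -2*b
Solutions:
 g(b) = -b/2


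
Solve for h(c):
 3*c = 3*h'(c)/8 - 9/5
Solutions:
 h(c) = C1 + 4*c^2 + 24*c/5


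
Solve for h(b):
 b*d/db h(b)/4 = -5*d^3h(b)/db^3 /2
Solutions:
 h(b) = C1 + Integral(C2*airyai(-10^(2/3)*b/10) + C3*airybi(-10^(2/3)*b/10), b)


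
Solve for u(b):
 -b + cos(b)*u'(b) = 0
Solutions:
 u(b) = C1 + Integral(b/cos(b), b)


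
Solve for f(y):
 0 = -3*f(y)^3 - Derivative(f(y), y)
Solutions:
 f(y) = -sqrt(2)*sqrt(-1/(C1 - 3*y))/2
 f(y) = sqrt(2)*sqrt(-1/(C1 - 3*y))/2


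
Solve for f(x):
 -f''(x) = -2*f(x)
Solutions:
 f(x) = C1*exp(-sqrt(2)*x) + C2*exp(sqrt(2)*x)


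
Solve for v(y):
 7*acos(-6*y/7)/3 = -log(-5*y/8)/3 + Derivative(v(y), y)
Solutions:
 v(y) = C1 + y*log(-y)/3 + 7*y*acos(-6*y/7)/3 - y*log(2) - y/3 + y*log(5)/3 + 7*sqrt(49 - 36*y^2)/18


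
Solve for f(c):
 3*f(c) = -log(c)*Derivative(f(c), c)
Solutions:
 f(c) = C1*exp(-3*li(c))


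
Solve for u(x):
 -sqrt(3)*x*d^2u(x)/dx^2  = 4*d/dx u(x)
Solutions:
 u(x) = C1 + C2*x^(1 - 4*sqrt(3)/3)


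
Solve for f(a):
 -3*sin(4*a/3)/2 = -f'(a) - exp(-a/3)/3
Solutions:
 f(a) = C1 - 9*cos(4*a/3)/8 + exp(-a/3)


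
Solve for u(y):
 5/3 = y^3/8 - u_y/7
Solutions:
 u(y) = C1 + 7*y^4/32 - 35*y/3


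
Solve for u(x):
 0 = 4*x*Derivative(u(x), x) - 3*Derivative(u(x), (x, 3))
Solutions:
 u(x) = C1 + Integral(C2*airyai(6^(2/3)*x/3) + C3*airybi(6^(2/3)*x/3), x)


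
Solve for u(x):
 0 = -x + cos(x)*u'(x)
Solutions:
 u(x) = C1 + Integral(x/cos(x), x)


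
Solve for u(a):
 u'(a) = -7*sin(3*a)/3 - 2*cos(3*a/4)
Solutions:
 u(a) = C1 - 8*sin(3*a/4)/3 + 7*cos(3*a)/9


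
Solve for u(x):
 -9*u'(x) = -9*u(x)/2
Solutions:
 u(x) = C1*exp(x/2)


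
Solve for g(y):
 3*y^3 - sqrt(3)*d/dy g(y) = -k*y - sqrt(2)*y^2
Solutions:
 g(y) = C1 + sqrt(3)*k*y^2/6 + sqrt(3)*y^4/4 + sqrt(6)*y^3/9


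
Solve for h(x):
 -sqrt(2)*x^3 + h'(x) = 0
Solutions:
 h(x) = C1 + sqrt(2)*x^4/4


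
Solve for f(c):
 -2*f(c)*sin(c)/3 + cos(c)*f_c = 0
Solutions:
 f(c) = C1/cos(c)^(2/3)


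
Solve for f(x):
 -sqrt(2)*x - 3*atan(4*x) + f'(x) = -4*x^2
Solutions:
 f(x) = C1 - 4*x^3/3 + sqrt(2)*x^2/2 + 3*x*atan(4*x) - 3*log(16*x^2 + 1)/8


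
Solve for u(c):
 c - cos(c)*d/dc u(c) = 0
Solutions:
 u(c) = C1 + Integral(c/cos(c), c)


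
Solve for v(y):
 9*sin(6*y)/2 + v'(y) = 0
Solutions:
 v(y) = C1 + 3*cos(6*y)/4


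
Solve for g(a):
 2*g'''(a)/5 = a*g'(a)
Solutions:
 g(a) = C1 + Integral(C2*airyai(2^(2/3)*5^(1/3)*a/2) + C3*airybi(2^(2/3)*5^(1/3)*a/2), a)


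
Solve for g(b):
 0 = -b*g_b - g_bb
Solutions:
 g(b) = C1 + C2*erf(sqrt(2)*b/2)


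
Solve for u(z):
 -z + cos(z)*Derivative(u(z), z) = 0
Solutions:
 u(z) = C1 + Integral(z/cos(z), z)


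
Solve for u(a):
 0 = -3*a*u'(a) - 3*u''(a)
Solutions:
 u(a) = C1 + C2*erf(sqrt(2)*a/2)


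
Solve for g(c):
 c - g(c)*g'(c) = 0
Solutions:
 g(c) = -sqrt(C1 + c^2)
 g(c) = sqrt(C1 + c^2)


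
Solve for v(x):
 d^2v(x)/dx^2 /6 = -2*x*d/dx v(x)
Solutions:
 v(x) = C1 + C2*erf(sqrt(6)*x)


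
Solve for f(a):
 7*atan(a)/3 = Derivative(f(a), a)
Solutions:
 f(a) = C1 + 7*a*atan(a)/3 - 7*log(a^2 + 1)/6


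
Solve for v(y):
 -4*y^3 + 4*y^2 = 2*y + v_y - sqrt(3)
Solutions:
 v(y) = C1 - y^4 + 4*y^3/3 - y^2 + sqrt(3)*y


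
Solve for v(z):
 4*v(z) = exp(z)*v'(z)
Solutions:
 v(z) = C1*exp(-4*exp(-z))


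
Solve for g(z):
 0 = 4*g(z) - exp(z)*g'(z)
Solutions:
 g(z) = C1*exp(-4*exp(-z))


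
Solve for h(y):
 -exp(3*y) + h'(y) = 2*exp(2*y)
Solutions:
 h(y) = C1 + exp(3*y)/3 + exp(2*y)


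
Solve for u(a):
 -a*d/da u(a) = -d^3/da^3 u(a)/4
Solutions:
 u(a) = C1 + Integral(C2*airyai(2^(2/3)*a) + C3*airybi(2^(2/3)*a), a)


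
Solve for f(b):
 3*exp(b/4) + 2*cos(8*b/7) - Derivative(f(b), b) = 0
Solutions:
 f(b) = C1 + 12*exp(b/4) + 7*sin(8*b/7)/4


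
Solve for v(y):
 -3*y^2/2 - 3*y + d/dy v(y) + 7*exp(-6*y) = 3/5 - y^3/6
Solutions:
 v(y) = C1 - y^4/24 + y^3/2 + 3*y^2/2 + 3*y/5 + 7*exp(-6*y)/6


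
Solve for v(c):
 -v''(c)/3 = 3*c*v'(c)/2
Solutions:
 v(c) = C1 + C2*erf(3*c/2)


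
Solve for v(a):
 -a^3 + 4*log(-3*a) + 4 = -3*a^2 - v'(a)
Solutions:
 v(a) = C1 + a^4/4 - a^3 - 4*a*log(-a) - 4*a*log(3)


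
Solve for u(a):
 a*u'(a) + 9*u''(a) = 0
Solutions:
 u(a) = C1 + C2*erf(sqrt(2)*a/6)


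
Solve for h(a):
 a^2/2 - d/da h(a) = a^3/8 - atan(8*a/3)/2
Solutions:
 h(a) = C1 - a^4/32 + a^3/6 + a*atan(8*a/3)/2 - 3*log(64*a^2 + 9)/32


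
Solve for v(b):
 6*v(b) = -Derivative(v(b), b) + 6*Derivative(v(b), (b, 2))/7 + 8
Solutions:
 v(b) = C1*exp(b*(7 - sqrt(1057))/12) + C2*exp(b*(7 + sqrt(1057))/12) + 4/3


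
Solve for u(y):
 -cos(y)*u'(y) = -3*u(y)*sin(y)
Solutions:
 u(y) = C1/cos(y)^3


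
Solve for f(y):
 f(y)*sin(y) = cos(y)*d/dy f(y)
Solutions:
 f(y) = C1/cos(y)


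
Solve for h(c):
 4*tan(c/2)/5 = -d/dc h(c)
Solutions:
 h(c) = C1 + 8*log(cos(c/2))/5


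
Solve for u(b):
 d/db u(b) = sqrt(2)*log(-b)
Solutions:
 u(b) = C1 + sqrt(2)*b*log(-b) - sqrt(2)*b


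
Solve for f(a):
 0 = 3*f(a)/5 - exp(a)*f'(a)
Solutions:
 f(a) = C1*exp(-3*exp(-a)/5)


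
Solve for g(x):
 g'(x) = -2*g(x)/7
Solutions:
 g(x) = C1*exp(-2*x/7)


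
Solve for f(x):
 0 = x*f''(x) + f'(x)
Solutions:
 f(x) = C1 + C2*log(x)


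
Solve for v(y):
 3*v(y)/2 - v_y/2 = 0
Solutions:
 v(y) = C1*exp(3*y)


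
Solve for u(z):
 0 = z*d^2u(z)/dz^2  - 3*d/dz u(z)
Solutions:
 u(z) = C1 + C2*z^4


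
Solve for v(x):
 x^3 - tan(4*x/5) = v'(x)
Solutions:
 v(x) = C1 + x^4/4 + 5*log(cos(4*x/5))/4


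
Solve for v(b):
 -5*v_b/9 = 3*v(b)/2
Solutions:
 v(b) = C1*exp(-27*b/10)


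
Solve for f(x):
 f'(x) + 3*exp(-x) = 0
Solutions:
 f(x) = C1 + 3*exp(-x)


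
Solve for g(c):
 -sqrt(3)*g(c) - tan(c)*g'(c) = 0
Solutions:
 g(c) = C1/sin(c)^(sqrt(3))


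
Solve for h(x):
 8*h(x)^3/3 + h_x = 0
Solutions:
 h(x) = -sqrt(6)*sqrt(-1/(C1 - 8*x))/2
 h(x) = sqrt(6)*sqrt(-1/(C1 - 8*x))/2


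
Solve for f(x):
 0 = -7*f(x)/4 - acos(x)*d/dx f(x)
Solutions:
 f(x) = C1*exp(-7*Integral(1/acos(x), x)/4)


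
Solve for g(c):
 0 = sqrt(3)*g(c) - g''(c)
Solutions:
 g(c) = C1*exp(-3^(1/4)*c) + C2*exp(3^(1/4)*c)


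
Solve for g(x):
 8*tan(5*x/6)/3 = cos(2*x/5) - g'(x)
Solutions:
 g(x) = C1 + 16*log(cos(5*x/6))/5 + 5*sin(2*x/5)/2


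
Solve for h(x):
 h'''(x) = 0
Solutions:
 h(x) = C1 + C2*x + C3*x^2


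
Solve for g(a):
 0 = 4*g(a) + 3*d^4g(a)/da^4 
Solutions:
 g(a) = (C1*sin(3^(3/4)*a/3) + C2*cos(3^(3/4)*a/3))*exp(-3^(3/4)*a/3) + (C3*sin(3^(3/4)*a/3) + C4*cos(3^(3/4)*a/3))*exp(3^(3/4)*a/3)


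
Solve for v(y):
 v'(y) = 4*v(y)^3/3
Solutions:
 v(y) = -sqrt(6)*sqrt(-1/(C1 + 4*y))/2
 v(y) = sqrt(6)*sqrt(-1/(C1 + 4*y))/2


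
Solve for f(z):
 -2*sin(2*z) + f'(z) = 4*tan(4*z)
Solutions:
 f(z) = C1 - log(cos(4*z)) - cos(2*z)


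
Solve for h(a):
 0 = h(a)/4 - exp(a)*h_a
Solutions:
 h(a) = C1*exp(-exp(-a)/4)


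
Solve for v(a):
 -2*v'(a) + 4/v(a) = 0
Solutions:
 v(a) = -sqrt(C1 + 4*a)
 v(a) = sqrt(C1 + 4*a)


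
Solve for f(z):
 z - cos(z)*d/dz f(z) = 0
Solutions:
 f(z) = C1 + Integral(z/cos(z), z)


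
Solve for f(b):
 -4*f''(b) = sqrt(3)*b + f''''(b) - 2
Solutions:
 f(b) = C1 + C2*b + C3*sin(2*b) + C4*cos(2*b) - sqrt(3)*b^3/24 + b^2/4


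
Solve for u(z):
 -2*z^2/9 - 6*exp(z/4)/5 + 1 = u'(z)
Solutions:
 u(z) = C1 - 2*z^3/27 + z - 24*exp(z/4)/5


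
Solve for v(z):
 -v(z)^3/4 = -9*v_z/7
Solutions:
 v(z) = -3*sqrt(2)*sqrt(-1/(C1 + 7*z))
 v(z) = 3*sqrt(2)*sqrt(-1/(C1 + 7*z))


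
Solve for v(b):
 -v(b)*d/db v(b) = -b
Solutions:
 v(b) = -sqrt(C1 + b^2)
 v(b) = sqrt(C1 + b^2)


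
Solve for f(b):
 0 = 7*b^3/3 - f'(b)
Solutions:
 f(b) = C1 + 7*b^4/12


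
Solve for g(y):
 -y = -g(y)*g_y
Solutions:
 g(y) = -sqrt(C1 + y^2)
 g(y) = sqrt(C1 + y^2)


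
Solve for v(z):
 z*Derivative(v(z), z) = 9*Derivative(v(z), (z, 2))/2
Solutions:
 v(z) = C1 + C2*erfi(z/3)


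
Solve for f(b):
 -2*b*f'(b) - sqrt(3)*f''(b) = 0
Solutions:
 f(b) = C1 + C2*erf(3^(3/4)*b/3)


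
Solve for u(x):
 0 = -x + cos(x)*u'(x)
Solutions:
 u(x) = C1 + Integral(x/cos(x), x)


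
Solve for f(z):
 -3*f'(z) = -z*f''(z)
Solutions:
 f(z) = C1 + C2*z^4


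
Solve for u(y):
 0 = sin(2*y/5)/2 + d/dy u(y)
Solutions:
 u(y) = C1 + 5*cos(2*y/5)/4


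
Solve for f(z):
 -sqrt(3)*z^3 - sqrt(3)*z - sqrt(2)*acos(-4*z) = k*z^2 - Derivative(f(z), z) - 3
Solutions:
 f(z) = C1 + k*z^3/3 + sqrt(3)*z^4/4 + sqrt(3)*z^2/2 - 3*z + sqrt(2)*(z*acos(-4*z) + sqrt(1 - 16*z^2)/4)


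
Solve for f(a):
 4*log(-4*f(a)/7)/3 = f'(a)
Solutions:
 -3*Integral(1/(log(-_y) - log(7) + 2*log(2)), (_y, f(a)))/4 = C1 - a


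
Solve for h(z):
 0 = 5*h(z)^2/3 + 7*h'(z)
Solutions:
 h(z) = 21/(C1 + 5*z)


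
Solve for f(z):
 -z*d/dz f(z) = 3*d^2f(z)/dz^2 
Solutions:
 f(z) = C1 + C2*erf(sqrt(6)*z/6)


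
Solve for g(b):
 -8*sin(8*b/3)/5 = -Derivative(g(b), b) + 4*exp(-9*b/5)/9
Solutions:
 g(b) = C1 - 3*cos(8*b/3)/5 - 20*exp(-9*b/5)/81


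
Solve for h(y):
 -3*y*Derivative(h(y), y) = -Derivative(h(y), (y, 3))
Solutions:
 h(y) = C1 + Integral(C2*airyai(3^(1/3)*y) + C3*airybi(3^(1/3)*y), y)


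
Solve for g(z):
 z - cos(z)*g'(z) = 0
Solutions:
 g(z) = C1 + Integral(z/cos(z), z)


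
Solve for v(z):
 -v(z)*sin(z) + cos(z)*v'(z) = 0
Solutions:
 v(z) = C1/cos(z)


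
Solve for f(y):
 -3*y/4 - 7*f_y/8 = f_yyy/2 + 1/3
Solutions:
 f(y) = C1 + C2*sin(sqrt(7)*y/2) + C3*cos(sqrt(7)*y/2) - 3*y^2/7 - 8*y/21


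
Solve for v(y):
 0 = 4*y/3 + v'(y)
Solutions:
 v(y) = C1 - 2*y^2/3


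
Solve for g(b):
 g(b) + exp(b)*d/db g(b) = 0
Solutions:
 g(b) = C1*exp(exp(-b))


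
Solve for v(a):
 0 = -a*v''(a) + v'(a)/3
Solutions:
 v(a) = C1 + C2*a^(4/3)


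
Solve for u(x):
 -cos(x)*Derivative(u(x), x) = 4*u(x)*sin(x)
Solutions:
 u(x) = C1*cos(x)^4


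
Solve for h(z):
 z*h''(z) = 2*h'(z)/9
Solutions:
 h(z) = C1 + C2*z^(11/9)


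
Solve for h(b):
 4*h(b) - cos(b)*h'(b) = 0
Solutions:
 h(b) = C1*(sin(b)^2 + 2*sin(b) + 1)/(sin(b)^2 - 2*sin(b) + 1)


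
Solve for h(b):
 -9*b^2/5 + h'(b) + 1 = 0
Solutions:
 h(b) = C1 + 3*b^3/5 - b


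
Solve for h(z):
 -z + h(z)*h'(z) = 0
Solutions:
 h(z) = -sqrt(C1 + z^2)
 h(z) = sqrt(C1 + z^2)


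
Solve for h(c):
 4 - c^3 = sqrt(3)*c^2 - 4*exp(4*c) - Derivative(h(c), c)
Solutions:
 h(c) = C1 + c^4/4 + sqrt(3)*c^3/3 - 4*c - exp(4*c)


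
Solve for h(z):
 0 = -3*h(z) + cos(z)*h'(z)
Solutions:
 h(z) = C1*(sin(z) + 1)^(3/2)/(sin(z) - 1)^(3/2)


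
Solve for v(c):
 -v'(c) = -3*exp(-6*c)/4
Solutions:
 v(c) = C1 - exp(-6*c)/8


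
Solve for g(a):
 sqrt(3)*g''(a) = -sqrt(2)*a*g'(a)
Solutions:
 g(a) = C1 + C2*erf(6^(3/4)*a/6)


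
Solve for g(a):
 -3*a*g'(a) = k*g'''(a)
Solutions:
 g(a) = C1 + Integral(C2*airyai(3^(1/3)*a*(-1/k)^(1/3)) + C3*airybi(3^(1/3)*a*(-1/k)^(1/3)), a)


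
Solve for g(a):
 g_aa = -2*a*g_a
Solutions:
 g(a) = C1 + C2*erf(a)


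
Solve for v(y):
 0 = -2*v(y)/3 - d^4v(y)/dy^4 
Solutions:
 v(y) = (C1*sin(6^(3/4)*y/6) + C2*cos(6^(3/4)*y/6))*exp(-6^(3/4)*y/6) + (C3*sin(6^(3/4)*y/6) + C4*cos(6^(3/4)*y/6))*exp(6^(3/4)*y/6)


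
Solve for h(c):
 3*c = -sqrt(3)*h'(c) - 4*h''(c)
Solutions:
 h(c) = C1 + C2*exp(-sqrt(3)*c/4) - sqrt(3)*c^2/2 + 4*c


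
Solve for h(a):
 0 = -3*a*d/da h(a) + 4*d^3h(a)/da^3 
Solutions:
 h(a) = C1 + Integral(C2*airyai(6^(1/3)*a/2) + C3*airybi(6^(1/3)*a/2), a)


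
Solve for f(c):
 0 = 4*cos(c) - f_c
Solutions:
 f(c) = C1 + 4*sin(c)


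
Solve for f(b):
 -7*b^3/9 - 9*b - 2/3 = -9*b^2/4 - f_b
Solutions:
 f(b) = C1 + 7*b^4/36 - 3*b^3/4 + 9*b^2/2 + 2*b/3


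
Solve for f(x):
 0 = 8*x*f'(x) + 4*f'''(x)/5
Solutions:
 f(x) = C1 + Integral(C2*airyai(-10^(1/3)*x) + C3*airybi(-10^(1/3)*x), x)


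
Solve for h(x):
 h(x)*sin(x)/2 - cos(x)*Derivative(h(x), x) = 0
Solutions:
 h(x) = C1/sqrt(cos(x))


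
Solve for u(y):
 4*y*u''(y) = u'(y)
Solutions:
 u(y) = C1 + C2*y^(5/4)


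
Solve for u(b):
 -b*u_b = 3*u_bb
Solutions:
 u(b) = C1 + C2*erf(sqrt(6)*b/6)


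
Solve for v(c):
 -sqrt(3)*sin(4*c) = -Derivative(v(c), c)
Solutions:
 v(c) = C1 - sqrt(3)*cos(4*c)/4


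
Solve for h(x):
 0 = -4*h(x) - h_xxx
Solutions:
 h(x) = C3*exp(-2^(2/3)*x) + (C1*sin(2^(2/3)*sqrt(3)*x/2) + C2*cos(2^(2/3)*sqrt(3)*x/2))*exp(2^(2/3)*x/2)


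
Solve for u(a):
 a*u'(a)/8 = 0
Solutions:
 u(a) = C1


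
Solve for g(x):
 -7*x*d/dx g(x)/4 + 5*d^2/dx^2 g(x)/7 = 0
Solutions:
 g(x) = C1 + C2*erfi(7*sqrt(10)*x/20)


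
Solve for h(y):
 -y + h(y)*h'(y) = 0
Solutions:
 h(y) = -sqrt(C1 + y^2)
 h(y) = sqrt(C1 + y^2)


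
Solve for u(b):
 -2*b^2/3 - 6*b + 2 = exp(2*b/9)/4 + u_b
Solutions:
 u(b) = C1 - 2*b^3/9 - 3*b^2 + 2*b - 9*exp(2*b/9)/8


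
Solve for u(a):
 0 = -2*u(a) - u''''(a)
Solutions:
 u(a) = (C1*sin(2^(3/4)*a/2) + C2*cos(2^(3/4)*a/2))*exp(-2^(3/4)*a/2) + (C3*sin(2^(3/4)*a/2) + C4*cos(2^(3/4)*a/2))*exp(2^(3/4)*a/2)


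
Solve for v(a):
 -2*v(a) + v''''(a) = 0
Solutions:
 v(a) = C1*exp(-2^(1/4)*a) + C2*exp(2^(1/4)*a) + C3*sin(2^(1/4)*a) + C4*cos(2^(1/4)*a)


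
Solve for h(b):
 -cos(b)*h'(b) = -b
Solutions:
 h(b) = C1 + Integral(b/cos(b), b)


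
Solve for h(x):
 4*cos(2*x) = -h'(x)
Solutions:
 h(x) = C1 - 2*sin(2*x)


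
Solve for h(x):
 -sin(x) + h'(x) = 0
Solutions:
 h(x) = C1 - cos(x)


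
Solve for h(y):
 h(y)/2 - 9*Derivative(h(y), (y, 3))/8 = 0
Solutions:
 h(y) = C3*exp(2^(2/3)*3^(1/3)*y/3) + (C1*sin(2^(2/3)*3^(5/6)*y/6) + C2*cos(2^(2/3)*3^(5/6)*y/6))*exp(-2^(2/3)*3^(1/3)*y/6)
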